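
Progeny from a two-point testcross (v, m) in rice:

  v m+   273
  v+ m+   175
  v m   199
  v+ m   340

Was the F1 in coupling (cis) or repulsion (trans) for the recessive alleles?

The two most frequent classes are v+ m (340) and v m+ (273); these are the parental (non-recombinant) types.
So the F1 carried v+ m on one chromosome and v m+ on the other — the recessive alleles are on opposite chromosomes (trans / repulsion).

trans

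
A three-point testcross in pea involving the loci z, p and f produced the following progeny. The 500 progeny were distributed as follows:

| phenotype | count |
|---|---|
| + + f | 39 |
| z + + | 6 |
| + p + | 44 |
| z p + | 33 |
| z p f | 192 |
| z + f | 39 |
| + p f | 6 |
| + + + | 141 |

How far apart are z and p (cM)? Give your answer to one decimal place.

The two most frequent reciprocal classes, + + + and z p f, are the parental types, so the F1 was + + + / z p f.
The two rarest classes, z + + and + p f, are the double crossovers. Comparing them with the parentals, only the z allele has switched, so z is the middle locus and the order is p – z – f.
Crossovers in the p–z interval produce the single-crossover classes + p + and z + f (44 + 39 = 83) plus the double crossovers (12).
RF(p–z) = (83 + 12) / 500 = 95/500 = 0.1900 → 19.0 cM.

19.0 cM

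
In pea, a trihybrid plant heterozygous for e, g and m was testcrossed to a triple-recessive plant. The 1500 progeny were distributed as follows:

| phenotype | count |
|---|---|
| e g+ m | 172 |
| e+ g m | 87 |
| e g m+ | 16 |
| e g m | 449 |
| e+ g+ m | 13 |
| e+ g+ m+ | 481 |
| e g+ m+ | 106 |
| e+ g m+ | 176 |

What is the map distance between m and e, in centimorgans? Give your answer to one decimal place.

The two most frequent reciprocal classes, e g m and e+ g+ m+, are the parental types, so the F1 was e g m / e+ g+ m+.
The two rarest classes, e g m+ and e+ g+ m, are the double crossovers. Comparing them with the parentals, only the m allele has switched, so m is the middle locus and the order is g – m – e.
Crossovers in the m–e interval produce the single-crossover classes e+ g m and e g+ m+ (87 + 106 = 193) plus the double crossovers (29).
RF(m–e) = (193 + 29) / 1500 = 222/1500 = 0.1480 → 14.8 centimorgans.

14.8 centimorgans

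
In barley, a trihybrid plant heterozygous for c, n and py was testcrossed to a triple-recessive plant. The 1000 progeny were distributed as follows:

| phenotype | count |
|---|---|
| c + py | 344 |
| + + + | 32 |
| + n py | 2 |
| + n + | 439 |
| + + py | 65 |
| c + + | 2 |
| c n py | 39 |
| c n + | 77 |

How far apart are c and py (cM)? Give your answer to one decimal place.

The two most frequent reciprocal classes, c + py and + n +, are the parental types, so the F1 was c + py / + n +.
The two rarest classes, c + + and + n py, are the double crossovers. Comparing them with the parentals, only the py allele has switched, so py is the middle locus and the order is n – py – c.
Crossovers in the py–c interval produce the single-crossover classes + + py and c n + (65 + 77 = 142) plus the double crossovers (4).
RF(py–c) = (142 + 4) / 1000 = 146/1000 = 0.1460 → 14.6 cM.

14.6 cM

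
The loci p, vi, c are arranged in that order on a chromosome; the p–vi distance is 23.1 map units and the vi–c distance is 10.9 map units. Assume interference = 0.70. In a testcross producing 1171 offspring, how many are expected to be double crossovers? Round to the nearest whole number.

Map distances give recombination frequencies of 0.231 and 0.109 for the two intervals.
With interference 0.70 (so coincidence = 0.30), expected double-crossover frequency = 0.231 × 0.109 × 0.30 = 0.00755.
Expected number = 0.00755 × 1171 = 8.85 ≈ 9.

9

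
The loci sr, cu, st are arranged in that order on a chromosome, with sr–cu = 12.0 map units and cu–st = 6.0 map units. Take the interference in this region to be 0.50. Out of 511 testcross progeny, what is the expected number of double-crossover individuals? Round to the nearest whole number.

2

Map distances give recombination frequencies of 0.120 and 0.060 for the two intervals.
With interference 0.50 (so coincidence = 0.50), expected double-crossover frequency = 0.120 × 0.060 × 0.50 = 0.00360.
Expected number = 0.00360 × 511 = 1.84 ≈ 2.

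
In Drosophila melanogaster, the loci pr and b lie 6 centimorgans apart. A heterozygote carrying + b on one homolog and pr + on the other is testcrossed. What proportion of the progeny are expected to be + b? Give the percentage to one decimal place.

A map distance of 6 centimorgans corresponds to a recombination frequency of 0.060.
The F1 is + b / pr +, so + b is a parental gamete class with expected frequency (1 − r)/2 = 0.940/2 = 0.4700.
That is 0.4700 = 47.0% of the progeny.

47.0%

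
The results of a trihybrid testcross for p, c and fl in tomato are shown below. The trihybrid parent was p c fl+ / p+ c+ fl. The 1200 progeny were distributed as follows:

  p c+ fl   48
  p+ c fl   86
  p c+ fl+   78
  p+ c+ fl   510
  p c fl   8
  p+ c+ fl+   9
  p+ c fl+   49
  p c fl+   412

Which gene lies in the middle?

fl

The two rarest classes, p c fl and p+ c+ fl+, are the double crossovers. Comparing them with the parentals, only the fl allele has switched, so fl is the middle locus and the order is c – fl – p.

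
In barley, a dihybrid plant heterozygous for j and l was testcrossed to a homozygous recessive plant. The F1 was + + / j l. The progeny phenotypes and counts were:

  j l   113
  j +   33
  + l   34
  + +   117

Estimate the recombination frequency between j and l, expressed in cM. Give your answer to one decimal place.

The recombinant classes are + l and j +: 34 + 33 = 67.
Recombination frequency = 67/297 = 0.2256 ≈ 22.6%, i.e. 22.6 cM.

22.6 cM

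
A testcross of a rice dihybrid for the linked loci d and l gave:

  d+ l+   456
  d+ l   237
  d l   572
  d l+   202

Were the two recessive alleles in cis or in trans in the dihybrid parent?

The two most frequent classes are d+ l+ (456) and d l (572); these are the parental (non-recombinant) types.
So the F1 carried d+ l+ on one chromosome and d l on the other — the recessive alleles are on the same chromosome (cis / coupling).

cis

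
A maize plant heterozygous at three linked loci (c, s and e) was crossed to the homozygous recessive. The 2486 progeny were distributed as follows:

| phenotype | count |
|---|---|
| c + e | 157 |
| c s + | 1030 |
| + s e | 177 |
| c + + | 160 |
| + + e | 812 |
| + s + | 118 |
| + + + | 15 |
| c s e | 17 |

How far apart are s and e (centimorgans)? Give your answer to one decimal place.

The two most frequent reciprocal classes, c s + and + + e, are the parental types, so the F1 was c s + / + + e.
The two rarest classes, c s e and + + +, are the double crossovers. Comparing them with the parentals, only the e allele has switched, so e is the middle locus and the order is s – e – c.
Crossovers in the s–e interval produce the single-crossover classes c + + and + s e (160 + 177 = 337) plus the double crossovers (32).
RF(s–e) = (337 + 32) / 2486 = 369/2486 = 0.1484 → 14.8 centimorgans.

14.8 centimorgans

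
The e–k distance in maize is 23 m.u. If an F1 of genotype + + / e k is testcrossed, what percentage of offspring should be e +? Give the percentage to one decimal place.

A map distance of 23 m.u. corresponds to a recombination frequency of 0.230.
The F1 is + + / e k, so e + is a recombinant gamete class with expected frequency r/2 = 0.230/2 = 0.1150.
That is 0.1150 = 11.5% of the progeny.

11.5%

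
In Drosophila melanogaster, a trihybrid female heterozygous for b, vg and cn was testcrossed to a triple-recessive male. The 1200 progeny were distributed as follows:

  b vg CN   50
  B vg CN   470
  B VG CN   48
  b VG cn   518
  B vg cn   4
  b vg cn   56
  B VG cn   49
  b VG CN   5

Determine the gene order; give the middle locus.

cn

The two most frequent reciprocal classes, B vg CN and b VG cn, are the parental types, so the F1 was B vg CN / b VG cn.
The two rarest classes, B vg cn and b VG CN, are the double crossovers. Comparing them with the parentals, only the cn allele has switched, so cn is the middle locus and the order is vg – cn – b.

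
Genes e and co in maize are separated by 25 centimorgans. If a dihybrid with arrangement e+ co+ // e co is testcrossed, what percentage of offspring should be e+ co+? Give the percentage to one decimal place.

A map distance of 25 centimorgans corresponds to a recombination frequency of 0.250.
The F1 is e+ co+ / e co, so e+ co+ is a parental gamete class with expected frequency (1 − r)/2 = 0.750/2 = 0.3750.
That is 0.3750 = 37.5% of the progeny.

37.5%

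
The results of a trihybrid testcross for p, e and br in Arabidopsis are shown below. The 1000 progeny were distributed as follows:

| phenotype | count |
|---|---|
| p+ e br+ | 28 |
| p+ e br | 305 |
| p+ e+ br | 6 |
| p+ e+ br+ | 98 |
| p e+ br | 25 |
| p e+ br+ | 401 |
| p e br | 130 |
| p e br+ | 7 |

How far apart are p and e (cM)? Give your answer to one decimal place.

The two most frequent reciprocal classes, p e+ br+ and p+ e br, are the parental types, so the F1 was p e+ br+ / p+ e br.
The two rarest classes, p e br+ and p+ e+ br, are the double crossovers. Comparing them with the parentals, only the e allele has switched, so e is the middle locus and the order is br – e – p.
Crossovers in the e–p interval produce the single-crossover classes p+ e+ br+ and p e br (98 + 130 = 228) plus the double crossovers (13).
RF(e–p) = (228 + 13) / 1000 = 241/1000 = 0.2410 → 24.1 cM.

24.1 cM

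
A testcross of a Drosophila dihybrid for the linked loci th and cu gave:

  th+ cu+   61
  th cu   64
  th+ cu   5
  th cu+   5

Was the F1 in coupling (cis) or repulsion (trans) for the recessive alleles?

The two most frequent classes are th+ cu+ (61) and th cu (64); these are the parental (non-recombinant) types.
So the F1 carried th+ cu+ on one chromosome and th cu on the other — the recessive alleles are on the same chromosome (cis / coupling).

cis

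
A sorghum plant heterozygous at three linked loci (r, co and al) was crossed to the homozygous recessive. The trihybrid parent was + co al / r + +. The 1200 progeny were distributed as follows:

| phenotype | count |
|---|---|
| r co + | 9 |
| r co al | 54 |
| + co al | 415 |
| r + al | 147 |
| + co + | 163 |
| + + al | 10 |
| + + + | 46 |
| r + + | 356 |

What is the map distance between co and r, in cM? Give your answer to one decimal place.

9.9 cM

The two rarest classes, + + al and r co +, are the double crossovers. Comparing them with the parentals, only the co allele has switched, so co is the middle locus and the order is al – co – r.
Crossovers in the co–r interval produce the single-crossover classes r co al and + + + (54 + 46 = 100) plus the double crossovers (19).
RF(co–r) = (100 + 19) / 1200 = 119/1200 = 0.0992 → 9.9 cM.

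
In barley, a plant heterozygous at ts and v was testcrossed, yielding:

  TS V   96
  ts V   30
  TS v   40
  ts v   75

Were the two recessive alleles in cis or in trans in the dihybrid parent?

The two most frequent classes are TS V (96) and ts v (75); these are the parental (non-recombinant) types.
So the F1 carried TS V on one chromosome and ts v on the other — the recessive alleles are on the same chromosome (cis / coupling).

cis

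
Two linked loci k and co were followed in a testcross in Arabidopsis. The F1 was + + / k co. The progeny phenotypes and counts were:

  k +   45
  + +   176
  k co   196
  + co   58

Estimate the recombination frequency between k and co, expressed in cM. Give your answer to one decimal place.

The recombinant classes are + co and k +: 58 + 45 = 103.
Recombination frequency = 103/475 = 0.2168 ≈ 21.7%, i.e. 21.7 cM.

21.7 cM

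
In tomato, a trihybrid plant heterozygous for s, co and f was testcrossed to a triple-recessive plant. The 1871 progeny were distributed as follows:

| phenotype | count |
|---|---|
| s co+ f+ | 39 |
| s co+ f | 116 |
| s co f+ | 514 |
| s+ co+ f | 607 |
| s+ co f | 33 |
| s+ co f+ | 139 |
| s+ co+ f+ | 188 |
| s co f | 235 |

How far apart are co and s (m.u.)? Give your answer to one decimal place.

The two most frequent reciprocal classes, s co f+ and s+ co+ f, are the parental types, so the F1 was s co f+ / s+ co+ f.
The two rarest classes, s co+ f+ and s+ co f, are the double crossovers. Comparing them with the parentals, only the co allele has switched, so co is the middle locus and the order is s – co – f.
Crossovers in the s–co interval produce the single-crossover classes s+ co f+ and s co+ f (139 + 116 = 255) plus the double crossovers (72).
RF(s–co) = (255 + 72) / 1871 = 327/1871 = 0.1748 → 17.5 m.u.

17.5 m.u.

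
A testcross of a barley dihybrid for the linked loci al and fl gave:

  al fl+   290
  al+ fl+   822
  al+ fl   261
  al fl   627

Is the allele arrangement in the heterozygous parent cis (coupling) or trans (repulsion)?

cis

The two most frequent classes are al+ fl+ (822) and al fl (627); these are the parental (non-recombinant) types.
So the F1 carried al+ fl+ on one chromosome and al fl on the other — the recessive alleles are on the same chromosome (cis / coupling).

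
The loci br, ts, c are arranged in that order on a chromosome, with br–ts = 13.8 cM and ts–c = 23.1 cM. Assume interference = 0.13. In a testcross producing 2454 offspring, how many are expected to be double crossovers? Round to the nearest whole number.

Map distances give recombination frequencies of 0.138 and 0.231 for the two intervals.
With interference 0.13 (so coincidence = 0.87), expected double-crossover frequency = 0.138 × 0.231 × 0.87 = 0.02773.
Expected number = 0.02773 × 2454 = 68.06 ≈ 68.

68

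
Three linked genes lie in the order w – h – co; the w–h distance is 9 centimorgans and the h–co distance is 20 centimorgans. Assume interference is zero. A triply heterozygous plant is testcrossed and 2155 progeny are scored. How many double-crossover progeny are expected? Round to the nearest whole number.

39

Map distances give recombination frequencies of 0.090 and 0.200 for the two intervals.
With no interference, expected double-crossover frequency = 0.090 × 0.200 = 0.01800.
Expected number = 0.01800 × 2155 = 38.79 ≈ 39.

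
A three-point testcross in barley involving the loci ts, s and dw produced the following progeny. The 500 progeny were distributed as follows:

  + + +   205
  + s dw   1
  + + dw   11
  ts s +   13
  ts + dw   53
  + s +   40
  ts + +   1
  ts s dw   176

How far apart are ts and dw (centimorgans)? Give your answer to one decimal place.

5.2 centimorgans

The two most frequent reciprocal classes, + + + and ts s dw, are the parental types, so the F1 was + + + / ts s dw.
The two rarest classes, ts + + and + s dw, are the double crossovers. Comparing them with the parentals, only the ts allele has switched, so ts is the middle locus and the order is dw – ts – s.
Crossovers in the dw–ts interval produce the single-crossover classes + + dw and ts s + (11 + 13 = 24) plus the double crossovers (2).
RF(dw–ts) = (24 + 2) / 500 = 26/500 = 0.0520 → 5.2 centimorgans.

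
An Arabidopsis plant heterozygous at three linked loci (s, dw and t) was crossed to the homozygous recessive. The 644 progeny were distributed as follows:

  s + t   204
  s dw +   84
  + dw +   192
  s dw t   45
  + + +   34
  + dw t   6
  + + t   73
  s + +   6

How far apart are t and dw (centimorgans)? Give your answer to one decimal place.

14.1 centimorgans

The two most frequent reciprocal classes, s + t and + dw +, are the parental types, so the F1 was s + t / + dw +.
The two rarest classes, s + + and + dw t, are the double crossovers. Comparing them with the parentals, only the t allele has switched, so t is the middle locus and the order is dw – t – s.
Crossovers in the dw–t interval produce the single-crossover classes s dw t and + + + (45 + 34 = 79) plus the double crossovers (12).
RF(dw–t) = (79 + 12) / 644 = 91/644 = 0.1413 → 14.1 centimorgans.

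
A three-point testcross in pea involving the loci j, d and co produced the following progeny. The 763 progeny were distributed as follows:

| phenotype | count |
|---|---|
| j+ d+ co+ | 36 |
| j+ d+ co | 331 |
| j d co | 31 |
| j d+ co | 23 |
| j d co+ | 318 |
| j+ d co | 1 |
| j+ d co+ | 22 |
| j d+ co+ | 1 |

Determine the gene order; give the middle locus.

d

The two most frequent reciprocal classes, j+ d+ co and j d co+, are the parental types, so the F1 was j+ d+ co / j d co+.
The two rarest classes, j+ d co and j d+ co+, are the double crossovers. Comparing them with the parentals, only the d allele has switched, so d is the middle locus and the order is j – d – co.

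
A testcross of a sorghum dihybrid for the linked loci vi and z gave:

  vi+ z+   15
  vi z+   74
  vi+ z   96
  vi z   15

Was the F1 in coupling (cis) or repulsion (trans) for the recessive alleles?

trans

The two most frequent classes are vi+ z (96) and vi z+ (74); these are the parental (non-recombinant) types.
So the F1 carried vi+ z on one chromosome and vi z+ on the other — the recessive alleles are on opposite chromosomes (trans / repulsion).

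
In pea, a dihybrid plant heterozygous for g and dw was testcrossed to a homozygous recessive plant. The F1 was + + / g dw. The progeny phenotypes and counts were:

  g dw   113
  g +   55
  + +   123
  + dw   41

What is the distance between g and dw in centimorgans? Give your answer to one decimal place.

28.9 centimorgans

The recombinant classes are + dw and g +: 41 + 55 = 96.
Recombination frequency = 96/332 = 0.2892 ≈ 28.9%, i.e. 28.9 centimorgans.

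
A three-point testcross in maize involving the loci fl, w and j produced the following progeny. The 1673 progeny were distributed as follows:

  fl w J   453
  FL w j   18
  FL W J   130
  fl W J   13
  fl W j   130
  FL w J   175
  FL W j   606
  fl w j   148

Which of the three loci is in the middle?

The two most frequent reciprocal classes, FL W j and fl w J, are the parental types, so the F1 was FL W j / fl w J.
The two rarest classes, FL w j and fl W J, are the double crossovers. Comparing them with the parentals, only the w allele has switched, so w is the middle locus and the order is j – w – fl.

w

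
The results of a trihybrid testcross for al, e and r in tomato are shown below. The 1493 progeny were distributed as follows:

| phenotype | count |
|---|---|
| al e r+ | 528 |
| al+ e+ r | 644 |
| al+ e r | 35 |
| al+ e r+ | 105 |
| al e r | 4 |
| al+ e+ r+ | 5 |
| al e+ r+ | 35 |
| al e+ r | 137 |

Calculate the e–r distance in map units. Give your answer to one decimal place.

5.3 map units

The two most frequent reciprocal classes, al e r+ and al+ e+ r, are the parental types, so the F1 was al e r+ / al+ e+ r.
The two rarest classes, al e r and al+ e+ r+, are the double crossovers. Comparing them with the parentals, only the r allele has switched, so r is the middle locus and the order is e – r – al.
Crossovers in the e–r interval produce the single-crossover classes al e+ r+ and al+ e r (35 + 35 = 70) plus the double crossovers (9).
RF(e–r) = (70 + 9) / 1493 = 79/1493 = 0.0529 → 5.3 map units.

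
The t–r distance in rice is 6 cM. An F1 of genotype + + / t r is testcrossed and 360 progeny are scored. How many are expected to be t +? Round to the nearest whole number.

11

A map distance of 6 cM corresponds to a recombination frequency of 0.060.
The F1 is + + / t r, so t + is a recombinant gamete class with expected frequency r/2 = 0.060/2 = 0.0300.
Expected number = 0.0300 × 360 = 10.80 ≈ 11.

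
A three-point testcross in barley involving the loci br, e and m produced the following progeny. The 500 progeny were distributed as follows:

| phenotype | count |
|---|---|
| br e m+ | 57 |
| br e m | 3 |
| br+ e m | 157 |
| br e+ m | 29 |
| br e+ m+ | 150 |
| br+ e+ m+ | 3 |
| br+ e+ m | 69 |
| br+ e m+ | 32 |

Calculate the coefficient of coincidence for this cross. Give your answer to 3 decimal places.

0.339

The two most frequent reciprocal classes, br e+ m+ and br+ e m, are the parental types, so the F1 was br e+ m+ / br+ e m.
The two rarest classes, br+ e+ m+ and br e m, are the double crossovers. Comparing them with the parentals, only the br allele has switched, so br is the middle locus and the order is e – br – m.
e–br: (126 + 6)/500 = 0.2640; br–m: (61 + 6)/500 = 0.1340.
Expected DCO frequency = 0.2640 × 0.1340 ≈ 0.03538; observed = 6/500 ≈ 0.01200.
Coefficient of coincidence = 0.01200/0.03538 ≈ 0.339.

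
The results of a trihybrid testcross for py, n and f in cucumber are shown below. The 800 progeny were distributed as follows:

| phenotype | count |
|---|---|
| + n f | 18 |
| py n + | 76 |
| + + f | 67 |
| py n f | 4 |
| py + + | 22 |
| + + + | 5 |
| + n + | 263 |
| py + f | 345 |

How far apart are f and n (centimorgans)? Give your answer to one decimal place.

The two most frequent reciprocal classes, + n + and py + f, are the parental types, so the F1 was + n + / py + f.
The two rarest classes, + + + and py n f, are the double crossovers. Comparing them with the parentals, only the n allele has switched, so n is the middle locus and the order is f – n – py.
Crossovers in the f–n interval produce the single-crossover classes + n f and py + + (18 + 22 = 40) plus the double crossovers (9).
RF(f–n) = (40 + 9) / 800 = 49/800 = 0.0612 → 6.1 centimorgans.

6.1 centimorgans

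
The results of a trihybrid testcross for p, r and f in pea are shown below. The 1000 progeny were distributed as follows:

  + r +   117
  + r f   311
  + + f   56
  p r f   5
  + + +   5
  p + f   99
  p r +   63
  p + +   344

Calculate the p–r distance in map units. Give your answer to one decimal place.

12.9 map units

The two most frequent reciprocal classes, + r f and p + +, are the parental types, so the F1 was + r f / p + +.
The two rarest classes, p r f and + + +, are the double crossovers. Comparing them with the parentals, only the p allele has switched, so p is the middle locus and the order is f – p – r.
Crossovers in the p–r interval produce the single-crossover classes + + f and p r + (56 + 63 = 119) plus the double crossovers (10).
RF(p–r) = (119 + 10) / 1000 = 129/1000 = 0.1290 → 12.9 map units.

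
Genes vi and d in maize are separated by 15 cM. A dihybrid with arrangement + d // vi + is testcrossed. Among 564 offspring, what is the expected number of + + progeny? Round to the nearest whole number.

42

A map distance of 15 cM corresponds to a recombination frequency of 0.150.
The F1 is + d / vi +, so + + is a recombinant gamete class with expected frequency r/2 = 0.150/2 = 0.0750.
Expected number = 0.0750 × 564 = 42.30 ≈ 42.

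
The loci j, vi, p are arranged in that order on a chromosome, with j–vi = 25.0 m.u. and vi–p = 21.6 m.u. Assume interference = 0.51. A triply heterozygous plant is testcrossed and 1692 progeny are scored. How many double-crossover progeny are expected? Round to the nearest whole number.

45

Map distances give recombination frequencies of 0.250 and 0.216 for the two intervals.
With interference 0.51 (so coincidence = 0.49), expected double-crossover frequency = 0.250 × 0.216 × 0.49 = 0.02646.
Expected number = 0.02646 × 1692 = 44.77 ≈ 45.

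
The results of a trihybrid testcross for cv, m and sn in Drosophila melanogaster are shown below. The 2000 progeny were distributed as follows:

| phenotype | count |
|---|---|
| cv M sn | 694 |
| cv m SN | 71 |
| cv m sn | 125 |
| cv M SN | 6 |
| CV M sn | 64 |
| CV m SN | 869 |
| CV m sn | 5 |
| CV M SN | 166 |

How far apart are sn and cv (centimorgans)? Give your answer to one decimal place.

7.3 centimorgans

The two most frequent reciprocal classes, cv M sn and CV m SN, are the parental types, so the F1 was cv M sn / CV m SN.
The two rarest classes, cv M SN and CV m sn, are the double crossovers. Comparing them with the parentals, only the sn allele has switched, so sn is the middle locus and the order is cv – sn – m.
Crossovers in the cv–sn interval produce the single-crossover classes CV M sn and cv m SN (64 + 71 = 135) plus the double crossovers (11).
RF(cv–sn) = (135 + 11) / 2000 = 146/2000 = 0.0730 → 7.3 centimorgans.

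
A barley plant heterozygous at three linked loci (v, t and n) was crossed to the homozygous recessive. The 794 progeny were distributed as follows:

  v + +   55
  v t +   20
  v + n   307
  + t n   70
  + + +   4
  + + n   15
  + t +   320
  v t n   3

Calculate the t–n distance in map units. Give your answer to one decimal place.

16.6 map units

The two most frequent reciprocal classes, v + n and + t +, are the parental types, so the F1 was v + n / + t +.
The two rarest classes, v t n and + + +, are the double crossovers. Comparing them with the parentals, only the t allele has switched, so t is the middle locus and the order is v – t – n.
Crossovers in the t–n interval produce the single-crossover classes v + + and + t n (55 + 70 = 125) plus the double crossovers (7).
RF(t–n) = (125 + 7) / 794 = 132/794 = 0.1662 → 16.6 map units.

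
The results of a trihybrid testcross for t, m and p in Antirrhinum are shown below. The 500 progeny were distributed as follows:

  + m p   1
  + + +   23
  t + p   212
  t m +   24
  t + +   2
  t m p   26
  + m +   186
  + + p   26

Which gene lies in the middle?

The two most frequent reciprocal classes, t + p and + m +, are the parental types, so the F1 was t + p / + m +.
The two rarest classes, t + + and + m p, are the double crossovers. Comparing them with the parentals, only the p allele has switched, so p is the middle locus and the order is m – p – t.

p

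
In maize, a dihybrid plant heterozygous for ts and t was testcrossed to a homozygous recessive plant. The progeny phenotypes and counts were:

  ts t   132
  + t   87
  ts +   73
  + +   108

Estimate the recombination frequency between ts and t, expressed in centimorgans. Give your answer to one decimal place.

40.0 centimorgans

The two most frequent classes, + + (108) and ts t (132), are the parental types, so the F1 was + + / ts t.
The recombinant classes are + t and ts +: 87 + 73 = 160.
Recombination frequency = 160/400 = 0.4000 ≈ 40.0%, i.e. 40.0 centimorgans.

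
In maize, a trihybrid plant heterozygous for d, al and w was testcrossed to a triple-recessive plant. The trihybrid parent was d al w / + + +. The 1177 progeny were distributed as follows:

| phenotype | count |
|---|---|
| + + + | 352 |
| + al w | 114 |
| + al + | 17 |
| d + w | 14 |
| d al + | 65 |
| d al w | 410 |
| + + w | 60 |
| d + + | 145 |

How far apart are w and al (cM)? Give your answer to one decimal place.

The two rarest classes, d + w and + al +, are the double crossovers. Comparing them with the parentals, only the al allele has switched, so al is the middle locus and the order is d – al – w.
Crossovers in the al–w interval produce the single-crossover classes d al + and + + w (65 + 60 = 125) plus the double crossovers (31).
RF(al–w) = (125 + 31) / 1177 = 156/1177 = 0.1325 → 13.3 cM.

13.3 cM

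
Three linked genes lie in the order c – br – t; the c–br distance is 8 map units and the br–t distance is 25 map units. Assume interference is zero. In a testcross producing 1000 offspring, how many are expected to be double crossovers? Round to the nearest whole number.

Map distances give recombination frequencies of 0.080 and 0.250 for the two intervals.
With no interference, expected double-crossover frequency = 0.080 × 0.250 = 0.02000.
Expected number = 0.02000 × 1000 = 20.00 ≈ 20.

20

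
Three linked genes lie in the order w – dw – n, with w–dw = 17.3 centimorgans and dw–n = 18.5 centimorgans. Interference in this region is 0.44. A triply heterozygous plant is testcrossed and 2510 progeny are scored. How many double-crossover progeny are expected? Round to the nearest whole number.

Map distances give recombination frequencies of 0.173 and 0.185 for the two intervals.
With interference 0.44 (so coincidence = 0.56), expected double-crossover frequency = 0.173 × 0.185 × 0.56 = 0.01792.
Expected number = 0.01792 × 2510 = 44.99 ≈ 45.

45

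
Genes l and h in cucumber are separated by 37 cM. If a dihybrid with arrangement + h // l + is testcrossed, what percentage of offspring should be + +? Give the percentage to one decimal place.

18.5%

A map distance of 37 cM corresponds to a recombination frequency of 0.370.
The F1 is + h / l +, so + + is a recombinant gamete class with expected frequency r/2 = 0.370/2 = 0.1850.
That is 0.1850 = 18.5% of the progeny.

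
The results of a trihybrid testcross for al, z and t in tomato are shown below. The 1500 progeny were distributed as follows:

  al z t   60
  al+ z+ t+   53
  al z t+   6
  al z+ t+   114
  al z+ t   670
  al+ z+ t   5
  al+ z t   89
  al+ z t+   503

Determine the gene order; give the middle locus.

al

The two most frequent reciprocal classes, al+ z t+ and al z+ t, are the parental types, so the F1 was al+ z t+ / al z+ t.
The two rarest classes, al z t+ and al+ z+ t, are the double crossovers. Comparing them with the parentals, only the al allele has switched, so al is the middle locus and the order is z – al – t.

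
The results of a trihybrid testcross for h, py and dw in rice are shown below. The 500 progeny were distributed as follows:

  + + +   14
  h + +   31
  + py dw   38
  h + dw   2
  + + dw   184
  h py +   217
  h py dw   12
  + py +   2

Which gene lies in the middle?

h

The two most frequent reciprocal classes, h py + and + + dw, are the parental types, so the F1 was h py + / + + dw.
The two rarest classes, + py + and h + dw, are the double crossovers. Comparing them with the parentals, only the h allele has switched, so h is the middle locus and the order is dw – h – py.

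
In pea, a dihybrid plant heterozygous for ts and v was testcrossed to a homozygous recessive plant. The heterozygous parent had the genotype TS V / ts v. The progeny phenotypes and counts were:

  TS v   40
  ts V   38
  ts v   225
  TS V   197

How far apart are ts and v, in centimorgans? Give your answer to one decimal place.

15.6 centimorgans

The recombinant classes are TS v and ts V: 40 + 38 = 78.
Recombination frequency = 78/500 = 0.1560 ≈ 15.6%, i.e. 15.6 centimorgans.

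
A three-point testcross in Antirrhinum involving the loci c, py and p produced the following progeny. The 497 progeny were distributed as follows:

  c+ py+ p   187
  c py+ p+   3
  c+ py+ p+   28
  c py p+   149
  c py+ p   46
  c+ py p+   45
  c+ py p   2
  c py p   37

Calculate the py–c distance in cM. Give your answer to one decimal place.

The two most frequent reciprocal classes, c py p+ and c+ py+ p, are the parental types, so the F1 was c py p+ / c+ py+ p.
The two rarest classes, c py+ p+ and c+ py p, are the double crossovers. Comparing them with the parentals, only the py allele has switched, so py is the middle locus and the order is p – py – c.
Crossovers in the py–c interval produce the single-crossover classes c+ py p+ and c py+ p (45 + 46 = 91) plus the double crossovers (5).
RF(py–c) = (91 + 5) / 497 = 96/497 = 0.1932 → 19.3 cM.

19.3 cM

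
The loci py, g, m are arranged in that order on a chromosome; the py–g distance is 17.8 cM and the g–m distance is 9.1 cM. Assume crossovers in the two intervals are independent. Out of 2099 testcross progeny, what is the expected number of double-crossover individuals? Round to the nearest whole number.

34

Map distances give recombination frequencies of 0.178 and 0.091 for the two intervals.
With no interference, expected double-crossover frequency = 0.178 × 0.091 = 0.01620.
Expected number = 0.01620 × 2099 = 34.00 ≈ 34.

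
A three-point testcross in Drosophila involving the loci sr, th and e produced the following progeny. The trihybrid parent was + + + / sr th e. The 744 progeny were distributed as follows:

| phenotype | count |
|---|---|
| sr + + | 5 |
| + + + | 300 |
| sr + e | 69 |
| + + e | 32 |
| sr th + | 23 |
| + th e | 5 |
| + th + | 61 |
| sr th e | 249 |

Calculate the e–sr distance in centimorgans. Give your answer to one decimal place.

8.7 centimorgans

The two rarest classes, sr + + and + th e, are the double crossovers. Comparing them with the parentals, only the sr allele has switched, so sr is the middle locus and the order is th – sr – e.
Crossovers in the sr–e interval produce the single-crossover classes + + e and sr th + (32 + 23 = 55) plus the double crossovers (10).
RF(sr–e) = (55 + 10) / 744 = 65/744 = 0.0874 → 8.7 centimorgans.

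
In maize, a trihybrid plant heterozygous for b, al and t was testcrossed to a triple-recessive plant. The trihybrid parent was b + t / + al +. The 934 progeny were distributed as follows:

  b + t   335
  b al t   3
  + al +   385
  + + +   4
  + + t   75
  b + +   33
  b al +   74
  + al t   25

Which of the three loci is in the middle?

al

The two rarest classes, b al t and + + +, are the double crossovers. Comparing them with the parentals, only the al allele has switched, so al is the middle locus and the order is b – al – t.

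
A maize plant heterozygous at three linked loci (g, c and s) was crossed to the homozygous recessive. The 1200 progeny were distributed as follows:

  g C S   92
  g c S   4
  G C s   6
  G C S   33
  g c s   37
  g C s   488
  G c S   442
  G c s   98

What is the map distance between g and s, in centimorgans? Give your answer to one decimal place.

The two most frequent reciprocal classes, G c S and g C s, are the parental types, so the F1 was G c S / g C s.
The two rarest classes, g c S and G C s, are the double crossovers. Comparing them with the parentals, only the g allele has switched, so g is the middle locus and the order is s – g – c.
Crossovers in the s–g interval produce the single-crossover classes G c s and g C S (98 + 92 = 190) plus the double crossovers (10).
RF(s–g) = (190 + 10) / 1200 = 200/1200 = 0.1667 → 16.7 centimorgans.

16.7 centimorgans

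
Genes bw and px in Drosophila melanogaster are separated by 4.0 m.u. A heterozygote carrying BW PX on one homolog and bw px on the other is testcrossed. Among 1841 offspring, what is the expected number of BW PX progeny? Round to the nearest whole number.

884

A map distance of 4.0 m.u. corresponds to a recombination frequency of 0.040.
The F1 is BW PX / bw px, so BW PX is a parental gamete class with expected frequency (1 − r)/2 = 0.960/2 = 0.4800.
Expected number = 0.4800 × 1841 = 883.68 ≈ 884.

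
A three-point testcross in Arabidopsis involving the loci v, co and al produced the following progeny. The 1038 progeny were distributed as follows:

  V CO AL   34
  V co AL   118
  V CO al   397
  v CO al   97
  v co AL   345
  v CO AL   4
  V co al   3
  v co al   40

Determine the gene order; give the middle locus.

co

The two most frequent reciprocal classes, V CO al and v co AL, are the parental types, so the F1 was V CO al / v co AL.
The two rarest classes, V co al and v CO AL, are the double crossovers. Comparing them with the parentals, only the co allele has switched, so co is the middle locus and the order is al – co – v.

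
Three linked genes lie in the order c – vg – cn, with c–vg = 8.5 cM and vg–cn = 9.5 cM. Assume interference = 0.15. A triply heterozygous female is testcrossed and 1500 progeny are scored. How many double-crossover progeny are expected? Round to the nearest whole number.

Map distances give recombination frequencies of 0.085 and 0.095 for the two intervals.
With interference 0.15 (so coincidence = 0.85), expected double-crossover frequency = 0.085 × 0.095 × 0.85 = 0.00686.
Expected number = 0.00686 × 1500 = 10.30 ≈ 10.

10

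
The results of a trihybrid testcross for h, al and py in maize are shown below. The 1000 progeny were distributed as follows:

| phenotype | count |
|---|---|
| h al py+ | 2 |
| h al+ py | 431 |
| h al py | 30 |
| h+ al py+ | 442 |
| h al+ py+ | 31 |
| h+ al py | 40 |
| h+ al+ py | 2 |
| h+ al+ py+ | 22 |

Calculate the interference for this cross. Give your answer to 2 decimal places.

The two most frequent reciprocal classes, h al+ py and h+ al py+, are the parental types, so the F1 was h al+ py / h+ al py+.
The two rarest classes, h+ al+ py and h al py+, are the double crossovers. Comparing them with the parentals, only the h allele has switched, so h is the middle locus and the order is al – h – py.
al–h: (52 + 4)/1000 = 0.0560; h–py: (71 + 4)/1000 = 0.0750.
Expected DCO frequency = 0.0560 × 0.0750 ≈ 0.00420; observed = 4/1000 ≈ 0.00400.
Coefficient of coincidence = 0.00400/0.00420 ≈ 0.95; interference = 1 − 0.95 = 0.05.

0.05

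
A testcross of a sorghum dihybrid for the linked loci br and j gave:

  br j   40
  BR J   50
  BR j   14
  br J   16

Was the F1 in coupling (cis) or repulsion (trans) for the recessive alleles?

cis

The two most frequent classes are BR J (50) and br j (40); these are the parental (non-recombinant) types.
So the F1 carried BR J on one chromosome and br j on the other — the recessive alleles are on the same chromosome (cis / coupling).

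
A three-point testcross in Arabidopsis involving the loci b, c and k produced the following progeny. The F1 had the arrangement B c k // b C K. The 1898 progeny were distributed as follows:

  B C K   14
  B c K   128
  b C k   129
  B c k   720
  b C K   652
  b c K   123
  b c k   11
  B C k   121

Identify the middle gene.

b

The two rarest classes, b c k and B C K, are the double crossovers. Comparing them with the parentals, only the b allele has switched, so b is the middle locus and the order is k – b – c.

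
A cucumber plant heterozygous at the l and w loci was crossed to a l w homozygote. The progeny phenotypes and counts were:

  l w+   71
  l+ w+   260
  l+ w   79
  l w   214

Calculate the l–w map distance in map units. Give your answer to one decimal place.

The two most frequent classes, l+ w+ (260) and l w (214), are the parental types, so the F1 was l+ w+ / l w.
The recombinant classes are l+ w and l w+: 79 + 71 = 150.
Recombination frequency = 150/624 = 0.2404 ≈ 24.0%, i.e. 24.0 map units.

24.0 map units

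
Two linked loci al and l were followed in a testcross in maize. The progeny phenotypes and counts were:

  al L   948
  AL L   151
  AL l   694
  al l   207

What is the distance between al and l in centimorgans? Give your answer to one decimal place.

17.9 centimorgans

The two most frequent classes, AL l (694) and al L (948), are the parental types, so the F1 was AL l / al L.
The recombinant classes are AL L and al l: 151 + 207 = 358.
Recombination frequency = 358/2000 = 0.1790 ≈ 17.9%, i.e. 17.9 centimorgans.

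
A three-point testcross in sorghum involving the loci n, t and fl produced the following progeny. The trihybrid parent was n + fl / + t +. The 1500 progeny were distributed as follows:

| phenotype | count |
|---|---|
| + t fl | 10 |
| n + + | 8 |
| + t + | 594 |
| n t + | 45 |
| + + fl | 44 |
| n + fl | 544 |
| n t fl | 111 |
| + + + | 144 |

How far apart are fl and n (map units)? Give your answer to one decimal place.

The two rarest classes, n + + and + t fl, are the double crossovers. Comparing them with the parentals, only the fl allele has switched, so fl is the middle locus and the order is t – fl – n.
Crossovers in the fl–n interval produce the single-crossover classes + + fl and n t + (44 + 45 = 89) plus the double crossovers (18).
RF(fl–n) = (89 + 18) / 1500 = 107/1500 = 0.0713 → 7.1 map units.

7.1 map units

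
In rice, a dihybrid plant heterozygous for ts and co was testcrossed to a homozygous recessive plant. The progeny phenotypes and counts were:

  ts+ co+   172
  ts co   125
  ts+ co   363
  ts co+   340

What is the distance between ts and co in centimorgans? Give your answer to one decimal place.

29.7 centimorgans

The two most frequent classes, ts+ co (363) and ts co+ (340), are the parental types, so the F1 was ts+ co / ts co+.
The recombinant classes are ts+ co+ and ts co: 172 + 125 = 297.
Recombination frequency = 297/1000 = 0.2970 ≈ 29.7%, i.e. 29.7 centimorgans.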